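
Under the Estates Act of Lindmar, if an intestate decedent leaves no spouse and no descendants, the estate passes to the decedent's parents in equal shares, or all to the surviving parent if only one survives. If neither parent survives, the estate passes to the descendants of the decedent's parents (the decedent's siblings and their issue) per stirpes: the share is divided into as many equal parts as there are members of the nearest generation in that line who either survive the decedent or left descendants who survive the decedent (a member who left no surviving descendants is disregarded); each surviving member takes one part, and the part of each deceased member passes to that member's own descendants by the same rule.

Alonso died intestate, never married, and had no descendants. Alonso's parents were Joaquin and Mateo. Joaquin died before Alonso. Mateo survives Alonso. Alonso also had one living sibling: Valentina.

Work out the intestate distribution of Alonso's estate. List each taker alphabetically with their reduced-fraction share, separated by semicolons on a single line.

Only one parent, Mateo, survives, so Mateo takes the entire estate. The siblings take nothing because a surviving parent has priority.

Mateo 1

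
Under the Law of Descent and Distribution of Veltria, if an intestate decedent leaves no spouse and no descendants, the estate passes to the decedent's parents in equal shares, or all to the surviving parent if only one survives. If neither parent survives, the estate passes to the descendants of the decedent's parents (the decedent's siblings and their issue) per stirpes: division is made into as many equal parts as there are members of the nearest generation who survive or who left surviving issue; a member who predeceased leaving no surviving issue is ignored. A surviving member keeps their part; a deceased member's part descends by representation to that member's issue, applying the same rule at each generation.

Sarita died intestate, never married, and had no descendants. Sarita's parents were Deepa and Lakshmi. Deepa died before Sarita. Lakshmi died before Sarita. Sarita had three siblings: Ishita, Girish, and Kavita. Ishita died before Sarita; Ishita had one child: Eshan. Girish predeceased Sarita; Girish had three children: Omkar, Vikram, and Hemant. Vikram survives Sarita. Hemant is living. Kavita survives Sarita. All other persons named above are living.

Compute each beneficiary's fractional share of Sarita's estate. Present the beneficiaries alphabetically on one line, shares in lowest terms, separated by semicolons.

Eshan 1/3; Hemant 1/9; Kavita 1/3; Omkar 1/9; Vikram 1/9

Neither parent survives and there are no descendants, so the estate passes to Sarita's siblings and their issue per stirpes.
The estate is divided into 3 equal shares of 1/3 among Ishita, Girish, Kavita.
Ishita predeceased; the 1/3 allotted to Ishita's branch passes to Ishita's issue by representation.
Eshan is the sole taker at this level and receives the full 1/3.
Girish predeceased; the 1/3 allotted to Girish's branch passes to Girish's issue by representation.
The 1/3 is divided into 3 equal shares of 1/9 among Omkar, Vikram, Hemant.
Omkar is living and takes 1/9.
Vikram is living and takes 1/9.
Hemant is living and takes 1/9.
Kavita is living and takes 1/3.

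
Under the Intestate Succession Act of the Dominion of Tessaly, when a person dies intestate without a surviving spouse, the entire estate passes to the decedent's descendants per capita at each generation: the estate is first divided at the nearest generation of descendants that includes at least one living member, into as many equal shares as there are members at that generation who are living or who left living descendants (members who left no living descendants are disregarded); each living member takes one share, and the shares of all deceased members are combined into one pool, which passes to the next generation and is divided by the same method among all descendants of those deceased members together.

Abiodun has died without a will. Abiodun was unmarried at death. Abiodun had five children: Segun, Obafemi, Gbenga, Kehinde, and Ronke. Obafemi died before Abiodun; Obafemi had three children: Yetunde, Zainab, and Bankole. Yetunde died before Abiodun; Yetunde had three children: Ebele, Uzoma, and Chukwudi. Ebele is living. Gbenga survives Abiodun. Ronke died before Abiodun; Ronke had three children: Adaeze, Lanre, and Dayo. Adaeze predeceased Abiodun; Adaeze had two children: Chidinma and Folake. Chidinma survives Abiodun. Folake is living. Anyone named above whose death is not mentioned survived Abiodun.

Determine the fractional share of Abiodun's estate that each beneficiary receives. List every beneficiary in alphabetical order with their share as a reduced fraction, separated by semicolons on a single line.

There is no surviving spouse, so the entire estate passes to Abiodun's descendants per capita at each generation.
At generation 1 (Segun, Obafemi, Gbenga, Kehinde, Ronke) there are 5 shares of (1)/5 = 1/5 each.
Living: Segun, Gbenga, and Kehinde — each takes 1/5.
Deceased: Obafemi and Ronke. Their combined 2/5 is pooled and carried to generation 2.
At generation 2 (Yetunde, Zainab, Bankole, Adaeze, Lanre, Dayo) there are 6 shares of (2/5)/6 = 1/15 each.
Living: Zainab, Bankole, Lanre, and Dayo — each takes 1/15.
Deceased: Yetunde and Adaeze. Their combined 2/15 is pooled and carried to generation 3.
At generation 3 (Ebele, Uzoma, Chukwudi, Chidinma, Folake) there are 5 shares of (2/15)/5 = 2/75 each.
Living: Ebele, Uzoma, Chukwudi, Chidinma, and Folake — each takes 2/75.

Bankole 1/15; Chidinma 2/75; Chukwudi 2/75; Dayo 1/15; Ebele 2/75; Folake 2/75; Gbenga 1/5; Kehinde 1/5; Lanre 1/15; Segun 1/5; Uzoma 2/75; Zainab 1/15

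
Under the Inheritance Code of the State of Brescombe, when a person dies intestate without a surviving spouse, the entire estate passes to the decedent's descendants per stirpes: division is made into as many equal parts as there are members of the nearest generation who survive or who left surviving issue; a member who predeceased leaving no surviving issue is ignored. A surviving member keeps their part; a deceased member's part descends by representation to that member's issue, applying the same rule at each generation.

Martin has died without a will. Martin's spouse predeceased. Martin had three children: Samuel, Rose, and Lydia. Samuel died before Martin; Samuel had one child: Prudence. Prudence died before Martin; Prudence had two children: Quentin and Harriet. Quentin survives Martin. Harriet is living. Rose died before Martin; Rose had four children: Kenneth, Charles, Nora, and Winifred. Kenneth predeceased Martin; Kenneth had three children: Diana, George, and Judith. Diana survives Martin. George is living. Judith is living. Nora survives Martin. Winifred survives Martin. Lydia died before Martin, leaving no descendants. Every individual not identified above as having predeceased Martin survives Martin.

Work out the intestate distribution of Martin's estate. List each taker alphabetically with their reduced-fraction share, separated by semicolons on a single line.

There is no surviving spouse, so the entire estate passes to Martin's descendants per stirpes.
Lydia left no surviving issue, so that branch lapses and is disregarded.
The estate is divided into 2 equal shares of 1/2 among Samuel, Rose.
Samuel predeceased; the 1/2 allotted to Samuel's branch passes to Samuel's issue by representation.
Prudence's line is the sole branch at this level, so the full 1/2 passes to Prudence's issue by representation.
The 1/2 is divided into 2 equal shares of 1/4 among Quentin, Harriet.
Quentin is living and takes 1/4.
Harriet is living and takes 1/4.
Rose predeceased; the 1/2 allotted to Rose's branch passes to Rose's issue by representation.
The 1/2 is divided into 4 equal shares of 1/8 among Kenneth, Charles, Nora, Winifred.
Kenneth predeceased; the 1/8 allotted to Kenneth's branch passes to Kenneth's issue by representation.
The 1/8 is divided into 3 equal shares of 1/24 among Diana, George, Judith.
Diana is living and takes 1/24.
George is living and takes 1/24.
Judith is living and takes 1/24.
Charles is living and takes 1/8.
Nora is living and takes 1/8.
Winifred is living and takes 1/8.

Charles 1/8; Diana 1/24; George 1/24; Harriet 1/4; Judith 1/24; Nora 1/8; Quentin 1/4; Winifred 1/8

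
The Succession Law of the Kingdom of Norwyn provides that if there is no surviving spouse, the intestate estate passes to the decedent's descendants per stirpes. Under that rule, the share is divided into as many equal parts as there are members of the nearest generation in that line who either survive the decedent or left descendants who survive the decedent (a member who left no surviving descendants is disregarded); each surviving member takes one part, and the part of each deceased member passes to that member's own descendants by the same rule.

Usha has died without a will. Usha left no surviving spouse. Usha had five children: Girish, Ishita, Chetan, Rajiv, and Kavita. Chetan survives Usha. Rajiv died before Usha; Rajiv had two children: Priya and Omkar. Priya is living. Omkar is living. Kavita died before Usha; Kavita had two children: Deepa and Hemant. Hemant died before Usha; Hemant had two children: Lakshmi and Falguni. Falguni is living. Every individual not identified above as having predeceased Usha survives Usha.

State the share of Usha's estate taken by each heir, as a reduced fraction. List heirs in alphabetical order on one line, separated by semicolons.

There is no surviving spouse, so the entire estate passes to Usha's descendants per stirpes.
The estate is divided into 5 equal shares of 1/5 among Girish, Ishita, Chetan, Rajiv, Kavita.
Girish is living and takes 1/5.
Ishita is living and takes 1/5.
Chetan is living and takes 1/5.
Rajiv predeceased; the 1/5 allotted to Rajiv's branch passes to Rajiv's issue by representation.
The 1/5 is divided into 2 equal shares of 1/10 among Priya, Omkar.
Priya is living and takes 1/10.
Omkar is living and takes 1/10.
Kavita predeceased; the 1/5 allotted to Kavita's branch passes to Kavita's issue by representation.
The 1/5 is divided into 2 equal shares of 1/10 among Deepa, Hemant.
Deepa is living and takes 1/10.
Hemant predeceased; the 1/10 allotted to Hemant's branch passes to Hemant's issue by representation.
The 1/10 is divided into 2 equal shares of 1/20 among Lakshmi, Falguni.
Lakshmi is living and takes 1/20.
Falguni is living and takes 1/20.

Chetan 1/5; Deepa 1/10; Falguni 1/20; Girish 1/5; Ishita 1/5; Lakshmi 1/20; Omkar 1/10; Priya 1/10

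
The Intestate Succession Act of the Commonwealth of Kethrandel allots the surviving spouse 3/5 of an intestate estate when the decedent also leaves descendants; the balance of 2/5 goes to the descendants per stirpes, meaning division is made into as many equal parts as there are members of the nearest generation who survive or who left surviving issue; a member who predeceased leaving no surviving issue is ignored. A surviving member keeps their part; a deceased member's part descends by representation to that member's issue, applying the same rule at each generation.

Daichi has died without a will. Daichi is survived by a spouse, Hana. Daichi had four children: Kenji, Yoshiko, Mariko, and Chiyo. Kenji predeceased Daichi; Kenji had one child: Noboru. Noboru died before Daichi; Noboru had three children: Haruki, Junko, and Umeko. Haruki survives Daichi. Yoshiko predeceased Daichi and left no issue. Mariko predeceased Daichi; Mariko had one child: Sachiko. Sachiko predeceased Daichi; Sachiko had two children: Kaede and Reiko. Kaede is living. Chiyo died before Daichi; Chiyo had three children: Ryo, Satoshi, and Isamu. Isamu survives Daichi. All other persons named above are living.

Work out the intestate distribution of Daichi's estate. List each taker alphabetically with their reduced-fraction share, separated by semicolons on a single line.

Hana 3/5; Haruki 2/45; Isamu 2/45; Junko 2/45; Kaede 1/15; Reiko 1/15; Ryo 2/45; Satoshi 2/45; Umeko 2/45

Hana, as surviving spouse, takes 3/5.
The remaining 2/5 passes to Daichi's descendants per stirpes.
Yoshiko left no surviving issue, so that branch lapses and is disregarded.
The 2/5 is divided into 3 equal shares of 2/15 among Kenji, Mariko, Chiyo.
Kenji predeceased; the 2/15 allotted to Kenji's branch passes to Kenji's issue by representation.
Noboru's line is the sole branch at this level, so the full 2/15 passes to Noboru's issue by representation.
The 2/15 is divided into 3 equal shares of 2/45 among Haruki, Junko, Umeko.
Haruki is living and takes 2/45.
Junko is living and takes 2/45.
Umeko is living and takes 2/45.
Mariko predeceased; the 2/15 allotted to Mariko's branch passes to Mariko's issue by representation.
Sachiko's line is the sole branch at this level, so the full 2/15 passes to Sachiko's issue by representation.
The 2/15 is divided into 2 equal shares of 1/15 among Kaede, Reiko.
Kaede is living and takes 1/15.
Reiko is living and takes 1/15.
Chiyo predeceased; the 2/15 allotted to Chiyo's branch passes to Chiyo's issue by representation.
The 2/15 is divided into 3 equal shares of 2/45 among Ryo, Satoshi, Isamu.
Ryo is living and takes 2/45.
Satoshi is living and takes 2/45.
Isamu is living and takes 2/45.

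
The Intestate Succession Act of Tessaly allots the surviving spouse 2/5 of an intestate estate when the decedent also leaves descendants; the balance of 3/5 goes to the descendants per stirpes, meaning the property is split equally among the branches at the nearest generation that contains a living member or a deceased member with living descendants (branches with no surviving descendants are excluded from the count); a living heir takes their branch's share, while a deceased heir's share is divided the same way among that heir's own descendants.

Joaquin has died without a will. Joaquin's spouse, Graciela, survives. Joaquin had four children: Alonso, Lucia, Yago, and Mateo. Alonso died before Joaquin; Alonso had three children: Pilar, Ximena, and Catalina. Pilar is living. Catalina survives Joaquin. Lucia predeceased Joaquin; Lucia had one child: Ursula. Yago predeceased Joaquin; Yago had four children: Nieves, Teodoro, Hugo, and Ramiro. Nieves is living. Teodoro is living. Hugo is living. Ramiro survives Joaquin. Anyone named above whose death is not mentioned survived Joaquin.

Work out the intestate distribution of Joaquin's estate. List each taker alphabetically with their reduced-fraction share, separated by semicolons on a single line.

Catalina 1/20; Graciela 2/5; Hugo 3/80; Mateo 3/20; Nieves 3/80; Pilar 1/20; Ramiro 3/80; Teodoro 3/80; Ursula 3/20; Ximena 1/20

Graciela, as surviving spouse, takes 2/5.
The remaining 3/5 passes to Joaquin's descendants per stirpes.
The 3/5 is divided into 4 equal shares of 3/20 among Alonso, Lucia, Yago, Mateo.
Alonso predeceased; the 3/20 allotted to Alonso's branch passes to Alonso's issue by representation.
The 3/20 is divided into 3 equal shares of 1/20 among Pilar, Ximena, Catalina.
Pilar is living and takes 1/20.
Ximena is living and takes 1/20.
Catalina is living and takes 1/20.
Lucia predeceased; the 3/20 allotted to Lucia's branch passes to Lucia's issue by representation.
Ursula is the sole taker at this level and receives the full 3/20.
Yago predeceased; the 3/20 allotted to Yago's branch passes to Yago's issue by representation.
The 3/20 is divided into 4 equal shares of 3/80 among Nieves, Teodoro, Hugo, Ramiro.
Nieves is living and takes 3/80.
Teodoro is living and takes 3/80.
Hugo is living and takes 3/80.
Ramiro is living and takes 3/80.
Mateo is living and takes 3/20.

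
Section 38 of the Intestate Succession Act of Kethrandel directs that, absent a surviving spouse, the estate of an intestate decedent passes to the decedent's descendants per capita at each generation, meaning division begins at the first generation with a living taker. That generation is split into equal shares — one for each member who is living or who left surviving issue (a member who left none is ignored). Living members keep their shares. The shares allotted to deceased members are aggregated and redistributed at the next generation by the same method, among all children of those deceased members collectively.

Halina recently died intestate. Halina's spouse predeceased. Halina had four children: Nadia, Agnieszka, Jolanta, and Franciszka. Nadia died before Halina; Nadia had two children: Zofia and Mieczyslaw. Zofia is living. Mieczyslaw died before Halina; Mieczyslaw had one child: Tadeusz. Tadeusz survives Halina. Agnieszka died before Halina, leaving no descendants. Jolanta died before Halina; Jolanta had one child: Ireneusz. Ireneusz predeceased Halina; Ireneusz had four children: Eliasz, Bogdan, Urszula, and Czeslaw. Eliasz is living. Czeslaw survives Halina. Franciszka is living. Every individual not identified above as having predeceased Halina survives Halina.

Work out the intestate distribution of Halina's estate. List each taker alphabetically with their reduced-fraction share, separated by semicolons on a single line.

Bogdan 4/45; Czeslaw 4/45; Eliasz 4/45; Franciszka 1/3; Tadeusz 4/45; Urszula 4/45; Zofia 2/9

There is no surviving spouse, so the entire estate passes to Halina's descendants per capita at each generation.
At generation 1 (Nadia, Jolanta, Franciszka) there are 3 shares of (1)/3 = 1/3 each.
Living: Franciszka — each takes 1/3.
Deceased: Nadia and Jolanta. Their combined 2/3 is pooled and carried to generation 2.
At generation 2 (Zofia, Mieczyslaw, Ireneusz) there are 3 shares of (2/3)/3 = 2/9 each.
Living: Zofia — each takes 2/9.
Deceased: Mieczyslaw and Ireneusz. Their combined 4/9 is pooled and carried to generation 3.
At generation 3 (Tadeusz, Eliasz, Bogdan, Urszula, Czeslaw) there are 5 shares of (4/9)/5 = 4/45 each.
Living: Tadeusz, Eliasz, Bogdan, Urszula, and Czeslaw — each takes 4/45.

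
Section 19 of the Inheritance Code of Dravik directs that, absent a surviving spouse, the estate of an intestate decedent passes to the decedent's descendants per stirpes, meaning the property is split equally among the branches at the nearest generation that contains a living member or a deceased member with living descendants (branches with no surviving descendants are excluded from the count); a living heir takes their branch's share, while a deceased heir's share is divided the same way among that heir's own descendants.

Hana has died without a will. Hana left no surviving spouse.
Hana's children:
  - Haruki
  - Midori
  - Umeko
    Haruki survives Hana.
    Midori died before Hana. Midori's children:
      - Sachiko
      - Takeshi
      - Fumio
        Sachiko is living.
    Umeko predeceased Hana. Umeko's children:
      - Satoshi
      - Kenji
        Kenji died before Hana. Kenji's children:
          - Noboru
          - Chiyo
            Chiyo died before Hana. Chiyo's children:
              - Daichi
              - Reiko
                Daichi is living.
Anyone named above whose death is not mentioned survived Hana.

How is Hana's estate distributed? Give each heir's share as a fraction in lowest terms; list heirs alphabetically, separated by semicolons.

Daichi 1/24; Fumio 1/9; Haruki 1/3; Noboru 1/12; Reiko 1/24; Sachiko 1/9; Satoshi 1/6; Takeshi 1/9

There is no surviving spouse, so the entire estate passes to Hana's descendants per stirpes.
The estate is divided into 3 equal shares of 1/3 among Haruki, Midori, Umeko.
Haruki is living and takes 1/3.
Midori predeceased; the 1/3 allotted to Midori's branch passes to Midori's issue by representation.
The 1/3 is divided into 3 equal shares of 1/9 among Sachiko, Takeshi, Fumio.
Sachiko is living and takes 1/9.
Takeshi is living and takes 1/9.
Fumio is living and takes 1/9.
Umeko predeceased; the 1/3 allotted to Umeko's branch passes to Umeko's issue by representation.
The 1/3 is divided into 2 equal shares of 1/6 among Satoshi, Kenji.
Satoshi is living and takes 1/6.
Kenji predeceased; the 1/6 allotted to Kenji's branch passes to Kenji's issue by representation.
The 1/6 is divided into 2 equal shares of 1/12 among Noboru, Chiyo.
Noboru is living and takes 1/12.
Chiyo predeceased; the 1/12 allotted to Chiyo's branch passes to Chiyo's issue by representation.
The 1/12 is divided into 2 equal shares of 1/24 among Daichi, Reiko.
Daichi is living and takes 1/24.
Reiko is living and takes 1/24.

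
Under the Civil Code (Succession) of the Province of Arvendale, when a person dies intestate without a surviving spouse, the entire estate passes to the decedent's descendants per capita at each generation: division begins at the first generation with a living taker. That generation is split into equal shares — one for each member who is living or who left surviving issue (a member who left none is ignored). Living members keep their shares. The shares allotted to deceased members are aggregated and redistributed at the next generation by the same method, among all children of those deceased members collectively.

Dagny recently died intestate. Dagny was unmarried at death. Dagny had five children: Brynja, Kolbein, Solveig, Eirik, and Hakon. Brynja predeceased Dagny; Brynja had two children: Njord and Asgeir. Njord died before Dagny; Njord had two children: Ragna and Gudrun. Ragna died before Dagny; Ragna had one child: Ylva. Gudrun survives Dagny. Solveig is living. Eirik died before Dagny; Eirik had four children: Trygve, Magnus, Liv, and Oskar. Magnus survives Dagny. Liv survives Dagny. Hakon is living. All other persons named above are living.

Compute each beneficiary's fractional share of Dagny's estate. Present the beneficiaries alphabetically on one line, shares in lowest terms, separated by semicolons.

There is no surviving spouse, so the entire estate passes to Dagny's descendants per capita at each generation.
At generation 1 (Brynja, Kolbein, Solveig, Eirik, Hakon) there are 5 shares of (1)/5 = 1/5 each.
Living: Kolbein, Solveig, and Hakon — each takes 1/5.
Deceased: Brynja and Eirik. Their combined 2/5 is pooled and carried to generation 2.
At generation 2 (Njord, Asgeir, Trygve, Magnus, Liv, Oskar) there are 6 shares of (2/5)/6 = 1/15 each.
Living: Asgeir, Trygve, Magnus, Liv, and Oskar — each takes 1/15.
Deceased: Njord. That 1/15 share is carried to generation 3.
At generation 3 (Ragna, Gudrun) there are 2 shares of (1/15)/2 = 1/30 each.
Living: Gudrun — each takes 1/30.
Deceased: Ragna. That 1/30 share is carried to generation 4.
At generation 4 (Ylva) there are 1 shares of (1/30)/1 = 1/30 each.
Living: Ylva — each takes 1/30.

Asgeir 1/15; Gudrun 1/30; Hakon 1/5; Kolbein 1/5; Liv 1/15; Magnus 1/15; Oskar 1/15; Solveig 1/5; Trygve 1/15; Ylva 1/30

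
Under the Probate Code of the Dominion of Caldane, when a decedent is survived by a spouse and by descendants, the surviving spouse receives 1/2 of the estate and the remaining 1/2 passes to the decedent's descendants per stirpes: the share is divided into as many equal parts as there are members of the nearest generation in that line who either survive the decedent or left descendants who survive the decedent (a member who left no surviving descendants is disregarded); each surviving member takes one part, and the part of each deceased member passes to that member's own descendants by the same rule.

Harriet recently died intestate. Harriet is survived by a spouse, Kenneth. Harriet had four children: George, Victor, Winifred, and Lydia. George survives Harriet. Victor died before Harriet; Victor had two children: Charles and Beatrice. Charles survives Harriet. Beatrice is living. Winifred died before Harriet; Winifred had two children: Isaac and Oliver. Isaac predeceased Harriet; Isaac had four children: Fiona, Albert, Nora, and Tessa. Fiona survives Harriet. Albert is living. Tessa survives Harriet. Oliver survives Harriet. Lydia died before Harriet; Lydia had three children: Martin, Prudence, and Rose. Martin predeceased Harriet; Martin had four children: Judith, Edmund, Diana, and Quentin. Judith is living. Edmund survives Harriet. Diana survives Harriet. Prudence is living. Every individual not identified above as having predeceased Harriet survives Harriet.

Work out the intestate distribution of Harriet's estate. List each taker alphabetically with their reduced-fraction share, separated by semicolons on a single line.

Albert 1/64; Beatrice 1/16; Charles 1/16; Diana 1/96; Edmund 1/96; Fiona 1/64; George 1/8; Judith 1/96; Kenneth 1/2; Nora 1/64; Oliver 1/16; Prudence 1/24; Quentin 1/96; Rose 1/24; Tessa 1/64

Kenneth, as surviving spouse, takes 1/2.
The remaining 1/2 passes to Harriet's descendants per stirpes.
The 1/2 is divided into 4 equal shares of 1/8 among George, Victor, Winifred, Lydia.
George is living and takes 1/8.
Victor predeceased; the 1/8 allotted to Victor's branch passes to Victor's issue by representation.
The 1/8 is divided into 2 equal shares of 1/16 among Charles, Beatrice.
Charles is living and takes 1/16.
Beatrice is living and takes 1/16.
Winifred predeceased; the 1/8 allotted to Winifred's branch passes to Winifred's issue by representation.
The 1/8 is divided into 2 equal shares of 1/16 among Isaac, Oliver.
Isaac predeceased; the 1/16 allotted to Isaac's branch passes to Isaac's issue by representation.
The 1/16 is divided into 4 equal shares of 1/64 among Fiona, Albert, Nora, Tessa.
Fiona is living and takes 1/64.
Albert is living and takes 1/64.
Nora is living and takes 1/64.
Tessa is living and takes 1/64.
Oliver is living and takes 1/16.
Lydia predeceased; the 1/8 allotted to Lydia's branch passes to Lydia's issue by representation.
The 1/8 is divided into 3 equal shares of 1/24 among Martin, Prudence, Rose.
Martin predeceased; the 1/24 allotted to Martin's branch passes to Martin's issue by representation.
The 1/24 is divided into 4 equal shares of 1/96 among Judith, Edmund, Diana, Quentin.
Judith is living and takes 1/96.
Edmund is living and takes 1/96.
Diana is living and takes 1/96.
Quentin is living and takes 1/96.
Prudence is living and takes 1/24.
Rose is living and takes 1/24.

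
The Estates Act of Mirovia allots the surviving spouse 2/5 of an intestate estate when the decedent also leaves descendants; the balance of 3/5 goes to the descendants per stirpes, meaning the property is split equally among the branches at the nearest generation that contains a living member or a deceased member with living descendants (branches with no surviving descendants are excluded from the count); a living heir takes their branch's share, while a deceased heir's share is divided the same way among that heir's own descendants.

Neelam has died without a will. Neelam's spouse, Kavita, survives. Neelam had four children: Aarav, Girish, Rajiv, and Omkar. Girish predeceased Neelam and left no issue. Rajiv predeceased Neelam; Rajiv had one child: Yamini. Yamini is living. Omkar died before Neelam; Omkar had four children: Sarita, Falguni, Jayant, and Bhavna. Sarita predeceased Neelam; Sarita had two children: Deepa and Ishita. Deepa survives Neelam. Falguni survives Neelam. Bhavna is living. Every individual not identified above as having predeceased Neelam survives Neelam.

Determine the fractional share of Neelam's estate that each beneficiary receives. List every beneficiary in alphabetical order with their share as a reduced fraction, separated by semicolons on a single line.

Kavita, as surviving spouse, takes 2/5.
The remaining 3/5 passes to Neelam's descendants per stirpes.
Girish left no surviving issue, so that branch lapses and is disregarded.
The 3/5 is divided into 3 equal shares of 1/5 among Aarav, Rajiv, Omkar.
Aarav is living and takes 1/5.
Rajiv predeceased; the 1/5 allotted to Rajiv's branch passes to Rajiv's issue by representation.
Yamini is the sole taker at this level and receives the full 1/5.
Omkar predeceased; the 1/5 allotted to Omkar's branch passes to Omkar's issue by representation.
The 1/5 is divided into 4 equal shares of 1/20 among Sarita, Falguni, Jayant, Bhavna.
Sarita predeceased; the 1/20 allotted to Sarita's branch passes to Sarita's issue by representation.
The 1/20 is divided into 2 equal shares of 1/40 among Deepa, Ishita.
Deepa is living and takes 1/40.
Ishita is living and takes 1/40.
Falguni is living and takes 1/20.
Jayant is living and takes 1/20.
Bhavna is living and takes 1/20.

Aarav 1/5; Bhavna 1/20; Deepa 1/40; Falguni 1/20; Ishita 1/40; Jayant 1/20; Kavita 2/5; Yamini 1/5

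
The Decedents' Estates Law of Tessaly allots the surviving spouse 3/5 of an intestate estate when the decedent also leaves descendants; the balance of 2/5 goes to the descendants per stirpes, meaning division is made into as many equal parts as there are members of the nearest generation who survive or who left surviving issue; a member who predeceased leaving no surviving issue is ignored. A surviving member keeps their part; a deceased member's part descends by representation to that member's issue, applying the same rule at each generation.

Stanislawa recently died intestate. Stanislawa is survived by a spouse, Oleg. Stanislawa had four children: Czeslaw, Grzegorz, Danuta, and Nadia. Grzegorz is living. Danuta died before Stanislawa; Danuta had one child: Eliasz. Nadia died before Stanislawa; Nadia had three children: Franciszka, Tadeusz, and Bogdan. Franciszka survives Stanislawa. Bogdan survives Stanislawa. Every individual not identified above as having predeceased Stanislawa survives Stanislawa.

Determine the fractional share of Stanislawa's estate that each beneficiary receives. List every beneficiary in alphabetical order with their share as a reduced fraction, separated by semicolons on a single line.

Oleg, as surviving spouse, takes 3/5.
The remaining 2/5 passes to Stanislawa's descendants per stirpes.
The 2/5 is divided into 4 equal shares of 1/10 among Czeslaw, Grzegorz, Danuta, Nadia.
Czeslaw is living and takes 1/10.
Grzegorz is living and takes 1/10.
Danuta predeceased; the 1/10 allotted to Danuta's branch passes to Danuta's issue by representation.
Eliasz is the sole taker at this level and receives the full 1/10.
Nadia predeceased; the 1/10 allotted to Nadia's branch passes to Nadia's issue by representation.
The 1/10 is divided into 3 equal shares of 1/30 among Franciszka, Tadeusz, Bogdan.
Franciszka is living and takes 1/30.
Tadeusz is living and takes 1/30.
Bogdan is living and takes 1/30.

Bogdan 1/30; Czeslaw 1/10; Eliasz 1/10; Franciszka 1/30; Grzegorz 1/10; Oleg 3/5; Tadeusz 1/30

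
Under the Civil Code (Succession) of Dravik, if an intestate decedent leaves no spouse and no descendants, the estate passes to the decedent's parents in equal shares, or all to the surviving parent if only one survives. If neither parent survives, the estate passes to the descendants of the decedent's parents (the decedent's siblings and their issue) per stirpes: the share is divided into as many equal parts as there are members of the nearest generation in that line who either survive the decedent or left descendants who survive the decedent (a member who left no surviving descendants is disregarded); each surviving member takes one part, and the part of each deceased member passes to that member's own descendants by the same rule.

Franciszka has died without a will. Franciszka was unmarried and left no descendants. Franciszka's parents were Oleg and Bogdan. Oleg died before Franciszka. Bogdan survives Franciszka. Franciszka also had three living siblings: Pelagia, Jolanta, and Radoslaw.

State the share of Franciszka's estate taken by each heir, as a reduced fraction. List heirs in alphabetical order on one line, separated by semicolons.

Only one parent, Bogdan, survives, so Bogdan takes the entire estate. The siblings take nothing because a surviving parent has priority.

Bogdan 1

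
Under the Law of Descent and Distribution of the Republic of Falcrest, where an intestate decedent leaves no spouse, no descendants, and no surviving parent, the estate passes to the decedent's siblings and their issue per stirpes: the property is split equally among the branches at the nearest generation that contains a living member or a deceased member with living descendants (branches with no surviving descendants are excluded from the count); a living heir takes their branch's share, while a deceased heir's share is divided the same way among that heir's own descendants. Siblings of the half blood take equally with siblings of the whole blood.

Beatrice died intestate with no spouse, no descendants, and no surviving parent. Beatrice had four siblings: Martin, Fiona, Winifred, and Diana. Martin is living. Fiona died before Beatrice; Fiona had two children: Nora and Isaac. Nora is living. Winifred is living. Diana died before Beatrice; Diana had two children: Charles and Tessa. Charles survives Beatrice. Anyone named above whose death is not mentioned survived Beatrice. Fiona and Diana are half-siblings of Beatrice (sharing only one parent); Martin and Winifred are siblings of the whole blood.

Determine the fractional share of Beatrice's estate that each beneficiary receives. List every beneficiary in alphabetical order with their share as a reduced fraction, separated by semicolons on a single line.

Charles 1/8; Isaac 1/8; Martin 1/4; Nora 1/8; Tessa 1/8; Winifred 1/4

No spouse, descendants, or parent survives, so the estate passes to Beatrice's siblings per stirpes.
Half-blood and whole-blood siblings take equally under the stated rule.
The estate is divided into 4 equal shares of 1/4 among Martin, Fiona, Winifred, Diana.
Martin is living and takes 1/4.
Fiona predeceased; the 1/4 allotted to Fiona's branch passes to Fiona's issue by representation.
The 1/4 is divided into 2 equal shares of 1/8 among Nora, Isaac.
Nora is living and takes 1/8.
Isaac is living and takes 1/8.
Winifred is living and takes 1/4.
Diana predeceased; the 1/4 allotted to Diana's branch passes to Diana's issue by representation.
The 1/4 is divided into 2 equal shares of 1/8 among Charles, Tessa.
Charles is living and takes 1/8.
Tessa is living and takes 1/8.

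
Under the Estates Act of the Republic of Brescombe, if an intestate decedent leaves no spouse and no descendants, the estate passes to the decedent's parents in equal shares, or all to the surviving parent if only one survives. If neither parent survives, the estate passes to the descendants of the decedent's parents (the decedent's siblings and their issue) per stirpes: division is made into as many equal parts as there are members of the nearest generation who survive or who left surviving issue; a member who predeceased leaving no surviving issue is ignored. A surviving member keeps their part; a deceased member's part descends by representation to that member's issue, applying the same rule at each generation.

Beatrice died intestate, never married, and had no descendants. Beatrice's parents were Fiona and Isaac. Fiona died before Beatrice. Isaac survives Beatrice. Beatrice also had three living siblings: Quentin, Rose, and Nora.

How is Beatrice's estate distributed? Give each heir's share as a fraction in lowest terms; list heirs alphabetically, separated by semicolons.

Only one parent, Isaac, survives, so Isaac takes the entire estate. The siblings take nothing because a surviving parent has priority.

Isaac 1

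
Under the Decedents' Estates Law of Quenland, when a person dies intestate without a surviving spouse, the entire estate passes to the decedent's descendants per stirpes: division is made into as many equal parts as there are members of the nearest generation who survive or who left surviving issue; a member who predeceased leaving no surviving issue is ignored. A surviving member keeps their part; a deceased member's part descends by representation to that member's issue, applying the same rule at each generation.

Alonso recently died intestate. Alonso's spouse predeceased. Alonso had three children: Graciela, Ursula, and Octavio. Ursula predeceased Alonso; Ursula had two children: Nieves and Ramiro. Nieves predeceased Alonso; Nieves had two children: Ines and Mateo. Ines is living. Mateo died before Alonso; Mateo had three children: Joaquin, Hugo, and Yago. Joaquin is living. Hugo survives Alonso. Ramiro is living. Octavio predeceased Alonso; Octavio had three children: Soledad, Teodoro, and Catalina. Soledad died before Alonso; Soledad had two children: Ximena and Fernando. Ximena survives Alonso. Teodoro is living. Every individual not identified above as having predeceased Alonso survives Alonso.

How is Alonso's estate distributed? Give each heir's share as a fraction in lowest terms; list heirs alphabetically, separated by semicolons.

There is no surviving spouse, so the entire estate passes to Alonso's descendants per stirpes.
The estate is divided into 3 equal shares of 1/3 among Graciela, Ursula, Octavio.
Graciela is living and takes 1/3.
Ursula predeceased; the 1/3 allotted to Ursula's branch passes to Ursula's issue by representation.
The 1/3 is divided into 2 equal shares of 1/6 among Nieves, Ramiro.
Nieves predeceased; the 1/6 allotted to Nieves's branch passes to Nieves's issue by representation.
The 1/6 is divided into 2 equal shares of 1/12 among Ines, Mateo.
Ines is living and takes 1/12.
Mateo predeceased; the 1/12 allotted to Mateo's branch passes to Mateo's issue by representation.
The 1/12 is divided into 3 equal shares of 1/36 among Joaquin, Hugo, Yago.
Joaquin is living and takes 1/36.
Hugo is living and takes 1/36.
Yago is living and takes 1/36.
Ramiro is living and takes 1/6.
Octavio predeceased; the 1/3 allotted to Octavio's branch passes to Octavio's issue by representation.
The 1/3 is divided into 3 equal shares of 1/9 among Soledad, Teodoro, Catalina.
Soledad predeceased; the 1/9 allotted to Soledad's branch passes to Soledad's issue by representation.
The 1/9 is divided into 2 equal shares of 1/18 among Ximena, Fernando.
Ximena is living and takes 1/18.
Fernando is living and takes 1/18.
Teodoro is living and takes 1/9.
Catalina is living and takes 1/9.

Catalina 1/9; Fernando 1/18; Graciela 1/3; Hugo 1/36; Ines 1/12; Joaquin 1/36; Ramiro 1/6; Teodoro 1/9; Ximena 1/18; Yago 1/36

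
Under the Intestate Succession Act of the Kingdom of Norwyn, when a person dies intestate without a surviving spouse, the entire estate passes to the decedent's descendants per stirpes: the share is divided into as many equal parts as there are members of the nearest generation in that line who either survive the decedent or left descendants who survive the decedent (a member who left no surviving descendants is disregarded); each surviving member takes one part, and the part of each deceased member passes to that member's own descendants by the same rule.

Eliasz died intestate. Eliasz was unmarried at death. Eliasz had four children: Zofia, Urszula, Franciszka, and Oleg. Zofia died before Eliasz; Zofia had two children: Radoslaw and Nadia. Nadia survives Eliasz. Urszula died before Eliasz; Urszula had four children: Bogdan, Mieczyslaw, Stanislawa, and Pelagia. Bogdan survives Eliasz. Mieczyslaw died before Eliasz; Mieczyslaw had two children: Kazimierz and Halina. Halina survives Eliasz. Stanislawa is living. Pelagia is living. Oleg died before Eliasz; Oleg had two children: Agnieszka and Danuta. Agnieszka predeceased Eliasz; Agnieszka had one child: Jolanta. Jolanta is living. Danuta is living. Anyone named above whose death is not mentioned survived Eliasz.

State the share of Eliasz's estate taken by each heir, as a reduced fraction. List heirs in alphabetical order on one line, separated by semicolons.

Bogdan 1/16; Danuta 1/8; Franciszka 1/4; Halina 1/32; Jolanta 1/8; Kazimierz 1/32; Nadia 1/8; Pelagia 1/16; Radoslaw 1/8; Stanislawa 1/16

There is no surviving spouse, so the entire estate passes to Eliasz's descendants per stirpes.
The estate is divided into 4 equal shares of 1/4 among Zofia, Urszula, Franciszka, Oleg.
Zofia predeceased; the 1/4 allotted to Zofia's branch passes to Zofia's issue by representation.
The 1/4 is divided into 2 equal shares of 1/8 among Radoslaw, Nadia.
Radoslaw is living and takes 1/8.
Nadia is living and takes 1/8.
Urszula predeceased; the 1/4 allotted to Urszula's branch passes to Urszula's issue by representation.
The 1/4 is divided into 4 equal shares of 1/16 among Bogdan, Mieczyslaw, Stanislawa, Pelagia.
Bogdan is living and takes 1/16.
Mieczyslaw predeceased; the 1/16 allotted to Mieczyslaw's branch passes to Mieczyslaw's issue by representation.
The 1/16 is divided into 2 equal shares of 1/32 among Kazimierz, Halina.
Kazimierz is living and takes 1/32.
Halina is living and takes 1/32.
Stanislawa is living and takes 1/16.
Pelagia is living and takes 1/16.
Franciszka is living and takes 1/4.
Oleg predeceased; the 1/4 allotted to Oleg's branch passes to Oleg's issue by representation.
The 1/4 is divided into 2 equal shares of 1/8 among Agnieszka, Danuta.
Agnieszka predeceased; the 1/8 allotted to Agnieszka's branch passes to Agnieszka's issue by representation.
Jolanta is the sole taker at this level and receives the full 1/8.
Danuta is living and takes 1/8.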